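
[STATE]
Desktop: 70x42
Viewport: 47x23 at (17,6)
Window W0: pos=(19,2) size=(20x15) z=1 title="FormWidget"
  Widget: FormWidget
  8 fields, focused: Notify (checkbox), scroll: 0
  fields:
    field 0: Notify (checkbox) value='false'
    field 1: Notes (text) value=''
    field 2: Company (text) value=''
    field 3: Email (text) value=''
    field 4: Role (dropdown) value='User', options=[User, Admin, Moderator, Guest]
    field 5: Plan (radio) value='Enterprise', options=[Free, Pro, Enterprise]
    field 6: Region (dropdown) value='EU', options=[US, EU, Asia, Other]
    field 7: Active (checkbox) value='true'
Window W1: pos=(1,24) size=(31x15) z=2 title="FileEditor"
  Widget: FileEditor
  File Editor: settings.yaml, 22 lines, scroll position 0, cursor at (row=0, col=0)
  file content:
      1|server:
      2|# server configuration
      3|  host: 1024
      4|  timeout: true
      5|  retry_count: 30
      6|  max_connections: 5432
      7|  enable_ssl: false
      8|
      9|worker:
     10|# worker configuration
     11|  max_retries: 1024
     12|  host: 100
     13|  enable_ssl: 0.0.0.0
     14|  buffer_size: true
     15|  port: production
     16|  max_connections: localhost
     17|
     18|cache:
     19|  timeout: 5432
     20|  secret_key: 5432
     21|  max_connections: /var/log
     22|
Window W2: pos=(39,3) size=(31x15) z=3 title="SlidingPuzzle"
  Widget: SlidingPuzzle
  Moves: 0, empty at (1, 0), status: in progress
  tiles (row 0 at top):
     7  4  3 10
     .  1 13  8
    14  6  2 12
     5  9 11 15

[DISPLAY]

  ┃  Notes:      [  ]┃┃┌────┬────┬────┬────┐   
  ┃  Company:    [  ]┃┃│  7 │  4 │  3 │ 10 │   
  ┃  Email:      [  ]┃┃├────┼────┼────┼────┤   
  ┃  Role:       [U▼]┃┃│    │  1 │ 13 │  8 │   
  ┃  Plan:       ( ) ┃┃├────┼────┼────┼────┤   
  ┃  Region:     [E▼]┃┃│ 14 │  6 │  2 │ 12 │   
  ┃  Active:     [x] ┃┃├────┼────┼────┼────┤   
  ┃                  ┃┃│  5 │  9 │ 11 │ 15 │   
  ┃                  ┃┃└────┴────┴────┴────┘   
  ┃                  ┃┃Moves: 0                
  ┗━━━━━━━━━━━━━━━━━━┛┃                        
                      ┗━━━━━━━━━━━━━━━━━━━━━━━━
                                               
                                               
                                               
                                               
                                               
                                               
━━━━━━━━━━━━━━┓                                
              ┃                                
──────────────┨                                
             ▲┃                                
uration      █┃                                


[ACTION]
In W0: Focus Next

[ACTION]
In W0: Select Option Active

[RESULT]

  ┃> Notes:      [  ]┃┃┌────┬────┬────┬────┐   
  ┃  Company:    [  ]┃┃│  7 │  4 │  3 │ 10 │   
  ┃  Email:      [  ]┃┃├────┼────┼────┼────┤   
  ┃  Role:       [U▼]┃┃│    │  1 │ 13 │  8 │   
  ┃  Plan:       ( ) ┃┃├────┼────┼────┼────┤   
  ┃  Region:     [E▼]┃┃│ 14 │  6 │  2 │ 12 │   
  ┃  Active:     [x] ┃┃├────┼────┼────┼────┤   
  ┃                  ┃┃│  5 │  9 │ 11 │ 15 │   
  ┃                  ┃┃└────┴────┴────┴────┘   
  ┃                  ┃┃Moves: 0                
  ┗━━━━━━━━━━━━━━━━━━┛┃                        
                      ┗━━━━━━━━━━━━━━━━━━━━━━━━
                                               
                                               
                                               
                                               
                                               
                                               
━━━━━━━━━━━━━━┓                                
              ┃                                
──────────────┨                                
             ▲┃                                
uration      █┃                                


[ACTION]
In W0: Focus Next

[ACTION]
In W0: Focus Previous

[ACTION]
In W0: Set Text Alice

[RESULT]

  ┃> Notes:      [Al]┃┃┌────┬────┬────┬────┐   
  ┃  Company:    [  ]┃┃│  7 │  4 │  3 │ 10 │   
  ┃  Email:      [  ]┃┃├────┼────┼────┼────┤   
  ┃  Role:       [U▼]┃┃│    │  1 │ 13 │  8 │   
  ┃  Plan:       ( ) ┃┃├────┼────┼────┼────┤   
  ┃  Region:     [E▼]┃┃│ 14 │  6 │  2 │ 12 │   
  ┃  Active:     [x] ┃┃├────┼────┼────┼────┤   
  ┃                  ┃┃│  5 │  9 │ 11 │ 15 │   
  ┃                  ┃┃└────┴────┴────┴────┘   
  ┃                  ┃┃Moves: 0                
  ┗━━━━━━━━━━━━━━━━━━┛┃                        
                      ┗━━━━━━━━━━━━━━━━━━━━━━━━
                                               
                                               
                                               
                                               
                                               
                                               
━━━━━━━━━━━━━━┓                                
              ┃                                
──────────────┨                                
             ▲┃                                
uration      █┃                                


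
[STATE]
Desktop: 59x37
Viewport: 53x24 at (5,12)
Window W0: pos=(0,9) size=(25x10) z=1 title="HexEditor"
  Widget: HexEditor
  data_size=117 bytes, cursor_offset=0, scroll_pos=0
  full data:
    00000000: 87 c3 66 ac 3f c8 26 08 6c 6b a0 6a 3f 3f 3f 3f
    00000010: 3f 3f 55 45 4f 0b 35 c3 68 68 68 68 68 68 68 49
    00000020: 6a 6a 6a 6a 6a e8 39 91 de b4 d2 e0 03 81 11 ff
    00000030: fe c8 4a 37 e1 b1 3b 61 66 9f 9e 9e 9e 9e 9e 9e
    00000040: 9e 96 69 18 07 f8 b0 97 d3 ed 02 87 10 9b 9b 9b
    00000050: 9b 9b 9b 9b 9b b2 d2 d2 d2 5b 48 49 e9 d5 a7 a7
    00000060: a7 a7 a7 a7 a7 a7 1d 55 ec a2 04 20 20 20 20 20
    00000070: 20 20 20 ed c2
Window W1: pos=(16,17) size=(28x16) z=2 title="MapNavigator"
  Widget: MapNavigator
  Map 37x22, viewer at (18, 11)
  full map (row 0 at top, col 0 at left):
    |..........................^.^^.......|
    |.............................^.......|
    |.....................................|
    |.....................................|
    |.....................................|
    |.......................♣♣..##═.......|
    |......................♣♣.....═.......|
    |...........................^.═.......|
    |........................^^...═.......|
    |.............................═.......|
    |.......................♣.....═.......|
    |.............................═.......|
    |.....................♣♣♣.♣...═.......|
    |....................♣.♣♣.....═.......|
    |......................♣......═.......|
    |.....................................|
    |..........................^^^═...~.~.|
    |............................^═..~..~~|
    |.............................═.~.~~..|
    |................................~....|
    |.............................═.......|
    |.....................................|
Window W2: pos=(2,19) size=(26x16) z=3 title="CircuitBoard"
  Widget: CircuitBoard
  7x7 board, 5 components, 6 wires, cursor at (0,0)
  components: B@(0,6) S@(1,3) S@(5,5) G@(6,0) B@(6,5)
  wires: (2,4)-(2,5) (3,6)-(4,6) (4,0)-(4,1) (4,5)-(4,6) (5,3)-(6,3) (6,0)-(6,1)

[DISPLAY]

0000  87 c3 66 ac 3┃                                 
0010  3f 3f 55 45 4┃                                 
0020  6a 6a 6a 6a 6┃                                 
0030  fe c8 4a 37 e┃                                 
0040  9e 96 69 18 0┃                                 
0050  9b 9b┏━━━━━━━━━━━━━━━━━━━━━━━━━━┓              
━━━━━━━━━━━┃ MapNavigator             ┃              
━━━━━━━━━━━━━━━━━━━━━━┓───────────────┨              
ircuitBoard           ┃.......♣♣..##═.┃              
──────────────────────┨......♣♣.....═.┃              
 0 1 2 3 4 5 6        ┃...........^.═.┃              
 [.]                  ┃........^^...═.┃              
                      ┃.............═.┃              
              S       ┃.......♣.....═.┃              
                      ┃..@..........═.┃              
                  · ─ ┃.....♣♣♣.♣...═.┃              
                      ┃....♣.♣♣.....═.┃              
                      ┃......♣......═.┃              
                      ┃...............┃              
  · ─ ·               ┃..........^^^═.┃              
                      ┃━━━━━━━━━━━━━━━┛              
              ·       ┃                              
━━━━━━━━━━━━━━━━━━━━━━┛                              
                                                     


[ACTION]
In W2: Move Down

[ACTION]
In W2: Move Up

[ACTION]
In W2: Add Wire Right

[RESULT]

0000  87 c3 66 ac 3┃                                 
0010  3f 3f 55 45 4┃                                 
0020  6a 6a 6a 6a 6┃                                 
0030  fe c8 4a 37 e┃                                 
0040  9e 96 69 18 0┃                                 
0050  9b 9b┏━━━━━━━━━━━━━━━━━━━━━━━━━━┓              
━━━━━━━━━━━┃ MapNavigator             ┃              
━━━━━━━━━━━━━━━━━━━━━━┓───────────────┨              
ircuitBoard           ┃.......♣♣..##═.┃              
──────────────────────┨......♣♣.....═.┃              
 0 1 2 3 4 5 6        ┃...........^.═.┃              
 [.]─ ·               ┃........^^...═.┃              
                      ┃.............═.┃              
              S       ┃.......♣.....═.┃              
                      ┃..@..........═.┃              
                  · ─ ┃.....♣♣♣.♣...═.┃              
                      ┃....♣.♣♣.....═.┃              
                      ┃......♣......═.┃              
                      ┃...............┃              
  · ─ ·               ┃..........^^^═.┃              
                      ┃━━━━━━━━━━━━━━━┛              
              ·       ┃                              
━━━━━━━━━━━━━━━━━━━━━━┛                              
                                                     


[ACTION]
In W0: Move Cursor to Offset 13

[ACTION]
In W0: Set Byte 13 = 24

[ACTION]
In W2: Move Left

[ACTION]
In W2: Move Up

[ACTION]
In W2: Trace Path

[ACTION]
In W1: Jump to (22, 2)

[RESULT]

0000  87 c3 66 ac 3┃                                 
0010  3f 3f 55 45 4┃                                 
0020  6a 6a 6a 6a 6┃                                 
0030  fe c8 4a 37 e┃                                 
0040  9e 96 69 18 0┃                                 
0050  9b 9b┏━━━━━━━━━━━━━━━━━━━━━━━━━━┓              
━━━━━━━━━━━┃ MapNavigator             ┃              
━━━━━━━━━━━━━━━━━━━━━━┓───────────────┨              
ircuitBoard           ┃               ┃              
──────────────────────┨               ┃              
 0 1 2 3 4 5 6        ┃               ┃              
 [.]─ ·               ┃               ┃              
                      ┃......^.^^.....┃              
              S       ┃.........^.....┃              
                      ┃..@............┃              
                  · ─ ┃...............┃              
                      ┃...............┃              
                      ┃...♣♣..##═.....┃              
                      ┃..♣♣.....═.....┃              
  · ─ ·               ┃.......^.═.....┃              
                      ┃━━━━━━━━━━━━━━━┛              
              ·       ┃                              
━━━━━━━━━━━━━━━━━━━━━━┛                              
                                                     


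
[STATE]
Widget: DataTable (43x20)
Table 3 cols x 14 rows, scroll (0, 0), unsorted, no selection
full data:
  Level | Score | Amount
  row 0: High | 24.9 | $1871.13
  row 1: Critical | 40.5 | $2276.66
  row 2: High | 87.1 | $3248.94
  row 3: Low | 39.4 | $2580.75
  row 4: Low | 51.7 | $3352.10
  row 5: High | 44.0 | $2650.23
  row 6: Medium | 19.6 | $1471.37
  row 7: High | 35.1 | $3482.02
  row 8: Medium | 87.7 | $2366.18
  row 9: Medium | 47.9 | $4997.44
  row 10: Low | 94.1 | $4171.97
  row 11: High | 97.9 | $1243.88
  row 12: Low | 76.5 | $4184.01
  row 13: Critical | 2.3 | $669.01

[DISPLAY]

Level   │Score│Amount                      
────────┼─────┼────────                    
High    │24.9 │$1871.13                    
Critical│40.5 │$2276.66                    
High    │87.1 │$3248.94                    
Low     │39.4 │$2580.75                    
Low     │51.7 │$3352.10                    
High    │44.0 │$2650.23                    
Medium  │19.6 │$1471.37                    
High    │35.1 │$3482.02                    
Medium  │87.7 │$2366.18                    
Medium  │47.9 │$4997.44                    
Low     │94.1 │$4171.97                    
High    │97.9 │$1243.88                    
Low     │76.5 │$4184.01                    
Critical│2.3  │$669.01                     
                                           
                                           
                                           
                                           


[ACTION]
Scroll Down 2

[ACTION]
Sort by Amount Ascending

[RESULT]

Level   │Score│Amount ▲                    
────────┼─────┼────────                    
Critical│2.3  │$669.01                     
High    │97.9 │$1243.88                    
Medium  │19.6 │$1471.37                    
High    │24.9 │$1871.13                    
Critical│40.5 │$2276.66                    
Medium  │87.7 │$2366.18                    
Low     │39.4 │$2580.75                    
High    │44.0 │$2650.23                    
High    │87.1 │$3248.94                    
Low     │51.7 │$3352.10                    
High    │35.1 │$3482.02                    
Low     │94.1 │$4171.97                    
Low     │76.5 │$4184.01                    
Medium  │47.9 │$4997.44                    
                                           
                                           
                                           
                                           


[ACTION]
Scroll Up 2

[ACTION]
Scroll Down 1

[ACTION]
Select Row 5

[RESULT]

Level   │Score│Amount ▲                    
────────┼─────┼────────                    
Critical│2.3  │$669.01                     
High    │97.9 │$1243.88                    
Medium  │19.6 │$1471.37                    
High    │24.9 │$1871.13                    
Critical│40.5 │$2276.66                    
>edium  │87.7 │$2366.18                    
Low     │39.4 │$2580.75                    
High    │44.0 │$2650.23                    
High    │87.1 │$3248.94                    
Low     │51.7 │$3352.10                    
High    │35.1 │$3482.02                    
Low     │94.1 │$4171.97                    
Low     │76.5 │$4184.01                    
Medium  │47.9 │$4997.44                    
                                           
                                           
                                           
                                           


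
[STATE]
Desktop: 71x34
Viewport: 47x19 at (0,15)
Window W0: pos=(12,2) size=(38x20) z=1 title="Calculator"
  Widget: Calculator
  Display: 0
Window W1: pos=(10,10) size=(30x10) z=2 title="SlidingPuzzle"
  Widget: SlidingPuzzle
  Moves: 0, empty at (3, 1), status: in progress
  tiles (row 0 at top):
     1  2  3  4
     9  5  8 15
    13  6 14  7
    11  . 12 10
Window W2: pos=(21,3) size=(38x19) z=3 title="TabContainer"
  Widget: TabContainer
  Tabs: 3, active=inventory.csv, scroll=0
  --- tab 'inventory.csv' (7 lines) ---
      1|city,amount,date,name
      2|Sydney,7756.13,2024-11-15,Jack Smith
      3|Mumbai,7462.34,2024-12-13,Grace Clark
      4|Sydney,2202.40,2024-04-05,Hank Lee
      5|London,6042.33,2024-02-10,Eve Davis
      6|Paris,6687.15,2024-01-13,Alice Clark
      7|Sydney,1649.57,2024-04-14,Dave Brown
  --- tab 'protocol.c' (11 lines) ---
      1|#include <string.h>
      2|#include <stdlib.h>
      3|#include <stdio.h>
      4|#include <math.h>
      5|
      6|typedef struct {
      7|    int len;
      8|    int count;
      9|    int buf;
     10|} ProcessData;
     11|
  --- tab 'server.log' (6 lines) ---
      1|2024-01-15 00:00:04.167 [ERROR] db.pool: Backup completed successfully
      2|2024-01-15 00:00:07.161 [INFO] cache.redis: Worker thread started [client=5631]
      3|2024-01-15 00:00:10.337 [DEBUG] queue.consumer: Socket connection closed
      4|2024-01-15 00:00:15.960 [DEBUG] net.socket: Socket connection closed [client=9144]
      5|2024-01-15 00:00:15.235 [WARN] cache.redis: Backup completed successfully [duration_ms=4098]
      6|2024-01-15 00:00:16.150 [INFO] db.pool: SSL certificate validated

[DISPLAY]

          ┃├────┼────┃                         
          ┃│  9 │  5 ┃                         
          ┃├────┼────┃                         
          ┃│ 13 │  6 ┃                         
          ┗━━━━━━━━━━┃                         
            ┃        ┃                         
            ┗━━━━━━━━┗━━━━━━━━━━━━━━━━━━━━━━━━━
                                               
                                               
                                               
                                               
                                               
                                               
                                               
                                               
                                               
                                               
                                               
                                               


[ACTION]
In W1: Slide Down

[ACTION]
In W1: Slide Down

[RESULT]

          ┃├────┼────┃                         
          ┃│  9 │    ┃                         
          ┃├────┼────┃                         
          ┃│ 13 │  5 ┃                         
          ┗━━━━━━━━━━┃                         
            ┃        ┃                         
            ┗━━━━━━━━┗━━━━━━━━━━━━━━━━━━━━━━━━━
                                               
                                               
                                               
                                               
                                               
                                               
                                               
                                               
                                               
                                               
                                               
                                               


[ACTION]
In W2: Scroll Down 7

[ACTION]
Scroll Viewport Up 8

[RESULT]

            ┃│ 7 │ 8 ┃─────────────────────────
            ┃├───┼───┃Sydney,1649.57,2024-04-14
            ┃│ 4 │ 5 ┃                         
          ┏━━━━━━━━━━┃                         
          ┃ SlidingPu┃                         
          ┠──────────┃                         
          ┃┌────┬────┃                         
          ┃│  1 │  2 ┃                         
          ┃├────┼────┃                         
          ┃│  9 │    ┃                         
          ┃├────┼────┃                         
          ┃│ 13 │  5 ┃                         
          ┗━━━━━━━━━━┃                         
            ┃        ┃                         
            ┗━━━━━━━━┗━━━━━━━━━━━━━━━━━━━━━━━━━
                                               
                                               
                                               
                                               


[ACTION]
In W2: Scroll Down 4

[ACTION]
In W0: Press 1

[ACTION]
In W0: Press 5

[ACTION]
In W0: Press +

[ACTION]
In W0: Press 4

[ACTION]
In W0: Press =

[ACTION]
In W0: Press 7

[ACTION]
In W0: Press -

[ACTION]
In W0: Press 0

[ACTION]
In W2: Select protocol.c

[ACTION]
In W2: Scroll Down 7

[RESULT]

            ┃│ 7 │ 8 ┃─────────────────────────
            ┃├───┼───┃    int count;           
            ┃│ 4 │ 5 ┃    int buf;             
          ┏━━━━━━━━━━┃} ProcessData;           
          ┃ SlidingPu┃                         
          ┠──────────┃                         
          ┃┌────┬────┃                         
          ┃│  1 │  2 ┃                         
          ┃├────┼────┃                         
          ┃│  9 │    ┃                         
          ┃├────┼────┃                         
          ┃│ 13 │  5 ┃                         
          ┗━━━━━━━━━━┃                         
            ┃        ┃                         
            ┗━━━━━━━━┗━━━━━━━━━━━━━━━━━━━━━━━━━
                                               
                                               
                                               
                                               


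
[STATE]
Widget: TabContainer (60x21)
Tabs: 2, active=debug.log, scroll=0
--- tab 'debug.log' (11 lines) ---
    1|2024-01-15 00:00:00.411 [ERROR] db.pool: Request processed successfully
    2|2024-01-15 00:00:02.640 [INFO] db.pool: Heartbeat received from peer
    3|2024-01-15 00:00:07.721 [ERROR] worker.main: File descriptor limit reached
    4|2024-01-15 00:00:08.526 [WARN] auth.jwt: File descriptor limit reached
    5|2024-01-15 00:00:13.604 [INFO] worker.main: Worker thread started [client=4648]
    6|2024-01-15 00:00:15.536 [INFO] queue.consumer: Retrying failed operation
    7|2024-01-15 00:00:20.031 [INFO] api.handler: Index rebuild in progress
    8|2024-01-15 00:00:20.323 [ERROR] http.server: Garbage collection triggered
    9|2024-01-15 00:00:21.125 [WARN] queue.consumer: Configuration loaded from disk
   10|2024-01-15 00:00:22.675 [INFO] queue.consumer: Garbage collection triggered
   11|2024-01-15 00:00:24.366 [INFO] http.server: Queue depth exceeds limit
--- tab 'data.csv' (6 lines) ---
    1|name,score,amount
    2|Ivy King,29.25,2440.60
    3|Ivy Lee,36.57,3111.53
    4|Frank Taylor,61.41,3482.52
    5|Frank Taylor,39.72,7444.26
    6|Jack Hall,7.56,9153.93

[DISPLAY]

[debug.log]│ data.csv                                       
────────────────────────────────────────────────────────────
2024-01-15 00:00:00.411 [ERROR] db.pool: Request processed s
2024-01-15 00:00:02.640 [INFO] db.pool: Heartbeat received f
2024-01-15 00:00:07.721 [ERROR] worker.main: File descriptor
2024-01-15 00:00:08.526 [WARN] auth.jwt: File descriptor lim
2024-01-15 00:00:13.604 [INFO] worker.main: Worker thread st
2024-01-15 00:00:15.536 [INFO] queue.consumer: Retrying fail
2024-01-15 00:00:20.031 [INFO] api.handler: Index rebuild in
2024-01-15 00:00:20.323 [ERROR] http.server: Garbage collect
2024-01-15 00:00:21.125 [WARN] queue.consumer: Configuration
2024-01-15 00:00:22.675 [INFO] queue.consumer: Garbage colle
2024-01-15 00:00:24.366 [INFO] http.server: Queue depth exce
                                                            
                                                            
                                                            
                                                            
                                                            
                                                            
                                                            
                                                            


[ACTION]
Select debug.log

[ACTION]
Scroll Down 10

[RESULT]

[debug.log]│ data.csv                                       
────────────────────────────────────────────────────────────
2024-01-15 00:00:24.366 [INFO] http.server: Queue depth exce
                                                            
                                                            
                                                            
                                                            
                                                            
                                                            
                                                            
                                                            
                                                            
                                                            
                                                            
                                                            
                                                            
                                                            
                                                            
                                                            
                                                            
                                                            


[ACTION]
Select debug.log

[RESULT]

[debug.log]│ data.csv                                       
────────────────────────────────────────────────────────────
2024-01-15 00:00:00.411 [ERROR] db.pool: Request processed s
2024-01-15 00:00:02.640 [INFO] db.pool: Heartbeat received f
2024-01-15 00:00:07.721 [ERROR] worker.main: File descriptor
2024-01-15 00:00:08.526 [WARN] auth.jwt: File descriptor lim
2024-01-15 00:00:13.604 [INFO] worker.main: Worker thread st
2024-01-15 00:00:15.536 [INFO] queue.consumer: Retrying fail
2024-01-15 00:00:20.031 [INFO] api.handler: Index rebuild in
2024-01-15 00:00:20.323 [ERROR] http.server: Garbage collect
2024-01-15 00:00:21.125 [WARN] queue.consumer: Configuration
2024-01-15 00:00:22.675 [INFO] queue.consumer: Garbage colle
2024-01-15 00:00:24.366 [INFO] http.server: Queue depth exce
                                                            
                                                            
                                                            
                                                            
                                                            
                                                            
                                                            
                                                            


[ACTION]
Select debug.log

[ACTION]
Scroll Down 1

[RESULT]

[debug.log]│ data.csv                                       
────────────────────────────────────────────────────────────
2024-01-15 00:00:02.640 [INFO] db.pool: Heartbeat received f
2024-01-15 00:00:07.721 [ERROR] worker.main: File descriptor
2024-01-15 00:00:08.526 [WARN] auth.jwt: File descriptor lim
2024-01-15 00:00:13.604 [INFO] worker.main: Worker thread st
2024-01-15 00:00:15.536 [INFO] queue.consumer: Retrying fail
2024-01-15 00:00:20.031 [INFO] api.handler: Index rebuild in
2024-01-15 00:00:20.323 [ERROR] http.server: Garbage collect
2024-01-15 00:00:21.125 [WARN] queue.consumer: Configuration
2024-01-15 00:00:22.675 [INFO] queue.consumer: Garbage colle
2024-01-15 00:00:24.366 [INFO] http.server: Queue depth exce
                                                            
                                                            
                                                            
                                                            
                                                            
                                                            
                                                            
                                                            
                                                            


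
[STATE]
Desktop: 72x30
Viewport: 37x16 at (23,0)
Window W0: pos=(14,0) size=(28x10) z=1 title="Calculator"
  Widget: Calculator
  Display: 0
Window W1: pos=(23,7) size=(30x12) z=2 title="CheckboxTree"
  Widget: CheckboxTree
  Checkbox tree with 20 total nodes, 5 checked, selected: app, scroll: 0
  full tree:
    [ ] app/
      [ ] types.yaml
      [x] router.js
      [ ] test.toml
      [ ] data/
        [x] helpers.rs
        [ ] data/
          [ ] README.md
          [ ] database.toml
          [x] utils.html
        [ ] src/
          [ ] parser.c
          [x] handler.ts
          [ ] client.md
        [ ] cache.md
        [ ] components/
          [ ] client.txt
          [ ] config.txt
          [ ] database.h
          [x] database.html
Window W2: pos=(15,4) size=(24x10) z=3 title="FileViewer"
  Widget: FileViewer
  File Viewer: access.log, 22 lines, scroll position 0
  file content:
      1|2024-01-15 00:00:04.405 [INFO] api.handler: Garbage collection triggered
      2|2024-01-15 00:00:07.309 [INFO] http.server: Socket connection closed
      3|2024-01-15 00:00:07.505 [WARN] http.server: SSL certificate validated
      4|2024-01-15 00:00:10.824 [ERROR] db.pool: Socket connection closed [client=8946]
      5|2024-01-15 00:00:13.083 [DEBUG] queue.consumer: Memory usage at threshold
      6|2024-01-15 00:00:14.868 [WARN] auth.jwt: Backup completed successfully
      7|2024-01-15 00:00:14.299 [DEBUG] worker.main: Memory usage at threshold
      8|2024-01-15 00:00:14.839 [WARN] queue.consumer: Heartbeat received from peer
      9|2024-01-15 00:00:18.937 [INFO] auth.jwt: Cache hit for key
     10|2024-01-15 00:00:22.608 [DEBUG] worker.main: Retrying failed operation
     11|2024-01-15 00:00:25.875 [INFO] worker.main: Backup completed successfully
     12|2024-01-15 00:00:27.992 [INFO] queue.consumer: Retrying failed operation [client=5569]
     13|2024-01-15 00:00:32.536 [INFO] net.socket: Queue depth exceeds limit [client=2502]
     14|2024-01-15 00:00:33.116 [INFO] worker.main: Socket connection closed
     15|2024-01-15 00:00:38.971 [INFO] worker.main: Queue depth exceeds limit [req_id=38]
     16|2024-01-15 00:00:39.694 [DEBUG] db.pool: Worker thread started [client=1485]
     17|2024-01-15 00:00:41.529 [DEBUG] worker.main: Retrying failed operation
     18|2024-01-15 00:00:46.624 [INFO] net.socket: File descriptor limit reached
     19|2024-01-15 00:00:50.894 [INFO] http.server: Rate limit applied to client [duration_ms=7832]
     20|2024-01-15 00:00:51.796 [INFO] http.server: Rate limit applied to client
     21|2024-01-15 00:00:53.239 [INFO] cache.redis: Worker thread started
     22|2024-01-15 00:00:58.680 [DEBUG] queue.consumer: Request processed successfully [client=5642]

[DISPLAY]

━━━━━━━━━━━━━━━━━━┓                  
tor               ┃                  
──────────────────┨                  
                 0┃                  
━━━━━━━━━━━━━━━┓  ┃                  
ewer           ┃  ┃                  
───────────────┨  ┃                  
-15 00:00:04.4▲┃━━━━━━━━━━━━━┓       
-15 00:00:07.3█┃             ┃       
-15 00:00:07.5░┃─────────────┨       
-15 00:00:10.8░┃             ┃       
-15 00:00:13.0░┃ml           ┃       
-15 00:00:14.8▼┃s            ┃       
━━━━━━━━━━━━━━━┛l            ┃       
┃   [-] data/                ┃       
┃     [x] helpers.rs         ┃       


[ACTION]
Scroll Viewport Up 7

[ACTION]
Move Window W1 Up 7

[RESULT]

┏━━━━━━━━━━━━━━━━━━━━━━━━━━━━┓       
┃ CheckboxTree               ┃       
┠────────────────────────────┨       
┃>[-] app/                   ┃       
━━━━━━━━━━━━━━━┓ml           ┃       
ewer           ┃s            ┃       
───────────────┨l            ┃       
-15 00:00:04.4▲┃             ┃       
-15 00:00:07.3█┃s.rs         ┃       
-15 00:00:07.5░┃             ┃       
-15 00:00:10.8░┃ME.md        ┃       
-15 00:00:13.0░┃━━━━━━━━━━━━━┛       
-15 00:00:14.8▼┃                     
━━━━━━━━━━━━━━━┛                     
                                     
                                     


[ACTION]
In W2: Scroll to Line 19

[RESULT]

┏━━━━━━━━━━━━━━━━━━━━━━━━━━━━┓       
┃ CheckboxTree               ┃       
┠────────────────────────────┨       
┃>[-] app/                   ┃       
━━━━━━━━━━━━━━━┓ml           ┃       
ewer           ┃s            ┃       
───────────────┨l            ┃       
-15 00:00:41.5▲┃             ┃       
-15 00:00:46.6░┃s.rs         ┃       
-15 00:00:50.8░┃             ┃       
-15 00:00:51.7░┃ME.md        ┃       
-15 00:00:53.2█┃━━━━━━━━━━━━━┛       
-15 00:00:58.6▼┃                     
━━━━━━━━━━━━━━━┛                     
                                     
                                     


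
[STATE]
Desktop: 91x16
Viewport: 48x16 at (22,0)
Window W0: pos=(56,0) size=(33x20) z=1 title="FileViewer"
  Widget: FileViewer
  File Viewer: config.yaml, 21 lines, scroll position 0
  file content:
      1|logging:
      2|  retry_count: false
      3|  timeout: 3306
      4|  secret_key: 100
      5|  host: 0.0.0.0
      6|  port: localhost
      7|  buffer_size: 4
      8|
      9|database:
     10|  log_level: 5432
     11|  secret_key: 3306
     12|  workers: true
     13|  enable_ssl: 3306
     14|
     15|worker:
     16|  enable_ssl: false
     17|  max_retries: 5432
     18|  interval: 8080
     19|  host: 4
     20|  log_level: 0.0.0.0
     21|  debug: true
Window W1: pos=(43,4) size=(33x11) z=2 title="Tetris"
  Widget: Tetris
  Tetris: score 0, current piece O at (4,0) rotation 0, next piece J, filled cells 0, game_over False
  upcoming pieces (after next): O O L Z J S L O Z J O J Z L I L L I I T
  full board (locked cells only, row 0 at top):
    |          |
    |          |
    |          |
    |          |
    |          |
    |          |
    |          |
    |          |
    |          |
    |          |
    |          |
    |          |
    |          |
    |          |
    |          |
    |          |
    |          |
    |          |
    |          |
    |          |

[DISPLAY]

                                  ┏━━━━━━━━━━━━━
                                  ┃ FileViewer  
                                  ┠─────────────
                                  ┃logging:     
                     ┏━━━━━━━━━━━━━━━━━━━━━━━━━━
                     ┃ Tetris                   
                     ┠──────────────────────────
                     ┃          │Next:          
                     ┃          │█              
                     ┃          │███            
                     ┃          │               
                     ┃          │               
                     ┃          │               
                     ┃          │Score:         
                     ┗━━━━━━━━━━━━━━━━━━━━━━━━━━
                                  ┃  enable_ssl:


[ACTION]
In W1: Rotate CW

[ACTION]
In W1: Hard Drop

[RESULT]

                                  ┏━━━━━━━━━━━━━
                                  ┃ FileViewer  
                                  ┠─────────────
                                  ┃logging:     
                     ┏━━━━━━━━━━━━━━━━━━━━━━━━━━
                     ┃ Tetris                   
                     ┠──────────────────────────
                     ┃          │Next:          
                     ┃          │▓▓             
                     ┃          │▓▓             
                     ┃          │               
                     ┃          │               
                     ┃    ▓▓    │               
                     ┃    ▓▓    │Score:         
                     ┗━━━━━━━━━━━━━━━━━━━━━━━━━━
                                  ┃  enable_ssl:


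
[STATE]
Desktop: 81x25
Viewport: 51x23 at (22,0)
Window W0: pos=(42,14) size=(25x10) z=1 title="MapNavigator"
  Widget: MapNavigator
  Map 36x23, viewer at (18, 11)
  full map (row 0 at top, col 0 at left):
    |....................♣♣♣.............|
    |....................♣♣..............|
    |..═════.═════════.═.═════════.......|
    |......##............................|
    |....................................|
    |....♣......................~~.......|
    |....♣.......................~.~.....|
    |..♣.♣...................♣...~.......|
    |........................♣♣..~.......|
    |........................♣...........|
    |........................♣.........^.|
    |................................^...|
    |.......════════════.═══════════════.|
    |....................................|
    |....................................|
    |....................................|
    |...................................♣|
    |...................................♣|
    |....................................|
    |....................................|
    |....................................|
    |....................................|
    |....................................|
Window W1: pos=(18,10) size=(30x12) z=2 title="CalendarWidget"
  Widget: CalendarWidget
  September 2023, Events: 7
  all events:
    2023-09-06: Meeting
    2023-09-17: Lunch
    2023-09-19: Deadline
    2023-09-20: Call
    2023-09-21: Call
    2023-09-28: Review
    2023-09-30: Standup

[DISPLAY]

                                                   
                                                   
                                                   
                                                   
                                                   
                                                   
                                                   
                                                   
                                                   
                                                   
━━━━━━━━━━━━━━━━━━━━━━━━━┓                         
lendarWidget             ┃                         
─────────────────────────┨                         
    September 2023       ┃                         
Tu We Th Fr Sa Su        ┃━━━━━━━━━━━━━━━━━━┓      
          1  2  3        ┃avigator          ┃      
 5  6*  7  8  9 10       ┃──────────────────┨      
12 13 14 15 16 17*       ┃............♣♣..~.┃      
19* 20* 21* 22 23 24     ┃............♣.....┃      
26 27 28* 29 30*         ┃............♣.....┃      
                         ┃......@...........┃      
━━━━━━━━━━━━━━━━━━━━━━━━━┛═══════.══════════┃      
                    ┃.......................┃      


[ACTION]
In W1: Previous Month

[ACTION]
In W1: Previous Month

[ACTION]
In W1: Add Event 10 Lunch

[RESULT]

                                                   
                                                   
                                                   
                                                   
                                                   
                                                   
                                                   
                                                   
                                                   
                                                   
━━━━━━━━━━━━━━━━━━━━━━━━━┓                         
lendarWidget             ┃                         
─────────────────────────┨                         
      July 2023          ┃                         
Tu We Th Fr Sa Su        ┃━━━━━━━━━━━━━━━━━━┓      
             1  2        ┃avigator          ┃      
 4  5  6  7  8  9        ┃──────────────────┨      
 11 12 13 14 15 16       ┃............♣♣..~.┃      
18 19 20 21 22 23        ┃............♣.....┃      
25 26 27 28 29 30        ┃............♣.....┃      
                         ┃......@...........┃      
━━━━━━━━━━━━━━━━━━━━━━━━━┛═══════.══════════┃      
                    ┃.......................┃      
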